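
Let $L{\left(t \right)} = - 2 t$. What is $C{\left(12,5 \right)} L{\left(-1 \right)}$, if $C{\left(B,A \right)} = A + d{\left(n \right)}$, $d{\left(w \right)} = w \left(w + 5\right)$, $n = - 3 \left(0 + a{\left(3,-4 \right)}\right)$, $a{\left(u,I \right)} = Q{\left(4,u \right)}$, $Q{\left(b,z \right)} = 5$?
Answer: $310$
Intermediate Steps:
$a{\left(u,I \right)} = 5$
$n = -15$ ($n = - 3 \left(0 + 5\right) = \left(-3\right) 5 = -15$)
$d{\left(w \right)} = w \left(5 + w\right)$
$C{\left(B,A \right)} = 150 + A$ ($C{\left(B,A \right)} = A - 15 \left(5 - 15\right) = A - -150 = A + 150 = 150 + A$)
$C{\left(12,5 \right)} L{\left(-1 \right)} = \left(150 + 5\right) \left(\left(-2\right) \left(-1\right)\right) = 155 \cdot 2 = 310$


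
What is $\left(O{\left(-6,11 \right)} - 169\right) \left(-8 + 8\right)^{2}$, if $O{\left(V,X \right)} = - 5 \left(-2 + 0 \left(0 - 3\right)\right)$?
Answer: $0$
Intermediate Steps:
$O{\left(V,X \right)} = 10$ ($O{\left(V,X \right)} = - 5 \left(-2 + 0 \left(-3\right)\right) = - 5 \left(-2 + 0\right) = \left(-5\right) \left(-2\right) = 10$)
$\left(O{\left(-6,11 \right)} - 169\right) \left(-8 + 8\right)^{2} = \left(10 - 169\right) \left(-8 + 8\right)^{2} = - 159 \cdot 0^{2} = \left(-159\right) 0 = 0$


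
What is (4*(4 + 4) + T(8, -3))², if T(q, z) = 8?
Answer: 1600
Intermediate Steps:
(4*(4 + 4) + T(8, -3))² = (4*(4 + 4) + 8)² = (4*8 + 8)² = (32 + 8)² = 40² = 1600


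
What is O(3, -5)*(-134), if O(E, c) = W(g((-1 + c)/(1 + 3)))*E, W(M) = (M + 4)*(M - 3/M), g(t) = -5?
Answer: -8844/5 ≈ -1768.8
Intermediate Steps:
W(M) = (4 + M)*(M - 3/M)
O(E, c) = 22*E/5 (O(E, c) = (-3 + (-5)² - 12/(-5) + 4*(-5))*E = (-3 + 25 - 12*(-⅕) - 20)*E = (-3 + 25 + 12/5 - 20)*E = 22*E/5)
O(3, -5)*(-134) = ((22/5)*3)*(-134) = (66/5)*(-134) = -8844/5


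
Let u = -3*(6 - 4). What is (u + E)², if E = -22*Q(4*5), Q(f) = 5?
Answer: 13456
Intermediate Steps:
u = -6 (u = -3*2 = -6)
E = -110 (E = -22*5 = -110)
(u + E)² = (-6 - 110)² = (-116)² = 13456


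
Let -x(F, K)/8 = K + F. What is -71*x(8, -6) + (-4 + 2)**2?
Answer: 1140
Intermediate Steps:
x(F, K) = -8*F - 8*K (x(F, K) = -8*(K + F) = -8*(F + K) = -8*F - 8*K)
-71*x(8, -6) + (-4 + 2)**2 = -71*(-8*8 - 8*(-6)) + (-4 + 2)**2 = -71*(-64 + 48) + (-2)**2 = -71*(-16) + 4 = 1136 + 4 = 1140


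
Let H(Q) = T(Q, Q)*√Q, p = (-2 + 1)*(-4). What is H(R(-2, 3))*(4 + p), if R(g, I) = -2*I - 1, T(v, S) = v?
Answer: -56*I*√7 ≈ -148.16*I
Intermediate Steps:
R(g, I) = -1 - 2*I
p = 4 (p = -1*(-4) = 4)
H(Q) = Q^(3/2) (H(Q) = Q*√Q = Q^(3/2))
H(R(-2, 3))*(4 + p) = (-1 - 2*3)^(3/2)*(4 + 4) = (-1 - 6)^(3/2)*8 = (-7)^(3/2)*8 = -7*I*√7*8 = -56*I*√7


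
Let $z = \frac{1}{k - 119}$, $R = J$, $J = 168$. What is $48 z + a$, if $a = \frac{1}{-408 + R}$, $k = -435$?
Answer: $- \frac{6037}{66480} \approx -0.090809$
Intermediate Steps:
$R = 168$
$z = - \frac{1}{554}$ ($z = \frac{1}{-435 - 119} = \frac{1}{-554} = - \frac{1}{554} \approx -0.0018051$)
$a = - \frac{1}{240}$ ($a = \frac{1}{-408 + 168} = \frac{1}{-240} = - \frac{1}{240} \approx -0.0041667$)
$48 z + a = 48 \left(- \frac{1}{554}\right) - \frac{1}{240} = - \frac{24}{277} - \frac{1}{240} = - \frac{6037}{66480}$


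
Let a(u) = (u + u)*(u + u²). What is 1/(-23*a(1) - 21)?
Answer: -1/113 ≈ -0.0088496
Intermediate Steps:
a(u) = 2*u*(u + u²) (a(u) = (2*u)*(u + u²) = 2*u*(u + u²))
1/(-23*a(1) - 21) = 1/(-46*1²*(1 + 1) - 21) = 1/(-46*2 - 21) = 1/(-23*4 - 21) = 1/(-92 - 21) = 1/(-113) = -1/113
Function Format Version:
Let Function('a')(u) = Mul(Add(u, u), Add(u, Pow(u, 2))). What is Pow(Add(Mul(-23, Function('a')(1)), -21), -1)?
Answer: Rational(-1, 113) ≈ -0.0088496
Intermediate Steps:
Function('a')(u) = Mul(2, u, Add(u, Pow(u, 2))) (Function('a')(u) = Mul(Mul(2, u), Add(u, Pow(u, 2))) = Mul(2, u, Add(u, Pow(u, 2))))
Pow(Add(Mul(-23, Function('a')(1)), -21), -1) = Pow(Add(Mul(-23, Mul(2, Pow(1, 2), Add(1, 1))), -21), -1) = Pow(Add(Mul(-23, Mul(2, 1, 2)), -21), -1) = Pow(Add(Mul(-23, 4), -21), -1) = Pow(Add(-92, -21), -1) = Pow(-113, -1) = Rational(-1, 113)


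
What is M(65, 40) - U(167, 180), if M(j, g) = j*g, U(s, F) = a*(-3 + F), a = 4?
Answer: 1892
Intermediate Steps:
U(s, F) = -12 + 4*F (U(s, F) = 4*(-3 + F) = -12 + 4*F)
M(j, g) = g*j
M(65, 40) - U(167, 180) = 40*65 - (-12 + 4*180) = 2600 - (-12 + 720) = 2600 - 1*708 = 2600 - 708 = 1892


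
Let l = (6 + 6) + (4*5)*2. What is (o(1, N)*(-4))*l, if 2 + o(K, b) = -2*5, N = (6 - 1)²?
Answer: 2496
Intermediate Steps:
N = 25 (N = 5² = 25)
o(K, b) = -12 (o(K, b) = -2 - 2*5 = -2 - 10 = -12)
l = 52 (l = 12 + 20*2 = 12 + 40 = 52)
(o(1, N)*(-4))*l = -12*(-4)*52 = 48*52 = 2496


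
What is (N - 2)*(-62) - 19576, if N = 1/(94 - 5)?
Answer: -1731290/89 ≈ -19453.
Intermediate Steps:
N = 1/89 ≈ 0.011236
(N - 2)*(-62) - 19576 = (1/89 - 2)*(-62) - 19576 = -177/89*(-62) - 19576 = 10974/89 - 19576 = -1731290/89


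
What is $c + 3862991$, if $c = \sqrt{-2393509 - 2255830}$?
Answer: $3862991 + i \sqrt{4649339} \approx 3.863 \cdot 10^{6} + 2156.2 i$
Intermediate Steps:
$c = i \sqrt{4649339}$ ($c = \sqrt{-4649339} = i \sqrt{4649339} \approx 2156.2 i$)
$c + 3862991 = i \sqrt{4649339} + 3862991 = 3862991 + i \sqrt{4649339}$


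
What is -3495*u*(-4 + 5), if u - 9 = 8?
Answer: -59415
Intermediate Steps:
u = 17 (u = 9 + 8 = 17)
-3495*u*(-4 + 5) = -59415*(-4 + 5) = -59415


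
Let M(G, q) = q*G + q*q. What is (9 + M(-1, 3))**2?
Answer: 225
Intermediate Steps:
M(G, q) = q**2 + G*q (M(G, q) = G*q + q**2 = q**2 + G*q)
(9 + M(-1, 3))**2 = (9 + 3*(-1 + 3))**2 = (9 + 3*2)**2 = (9 + 6)**2 = 15**2 = 225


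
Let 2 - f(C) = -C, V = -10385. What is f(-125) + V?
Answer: -10508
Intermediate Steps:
f(C) = 2 + C (f(C) = 2 - (-1)*C = 2 + C)
f(-125) + V = (2 - 125) - 10385 = -123 - 10385 = -10508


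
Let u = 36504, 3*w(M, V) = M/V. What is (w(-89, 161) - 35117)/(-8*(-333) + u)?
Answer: -265025/295596 ≈ -0.89658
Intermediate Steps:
w(M, V) = M/(3*V) (w(M, V) = (M/V)/3 = M/(3*V))
(w(-89, 161) - 35117)/(-8*(-333) + u) = ((⅓)*(-89)/161 - 35117)/(-8*(-333) + 36504) = ((⅓)*(-89)*(1/161) - 35117)/(2664 + 36504) = (-89/483 - 35117)/39168 = -16961600/483*1/39168 = -265025/295596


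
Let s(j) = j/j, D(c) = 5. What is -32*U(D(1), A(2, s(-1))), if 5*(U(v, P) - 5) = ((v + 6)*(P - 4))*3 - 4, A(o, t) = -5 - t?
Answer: 9888/5 ≈ 1977.6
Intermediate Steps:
s(j) = 1
U(v, P) = 21/5 + 3*(-4 + P)*(6 + v)/5 (U(v, P) = 5 + (((v + 6)*(P - 4))*3 - 4)/5 = 5 + (((6 + v)*(-4 + P))*3 - 4)/5 = 5 + (((-4 + P)*(6 + v))*3 - 4)/5 = 5 + (3*(-4 + P)*(6 + v) - 4)/5 = 5 + (-4 + 3*(-4 + P)*(6 + v))/5 = 5 + (-4/5 + 3*(-4 + P)*(6 + v)/5) = 21/5 + 3*(-4 + P)*(6 + v)/5)
-32*U(D(1), A(2, s(-1))) = -32*(-51/5 - 12/5*5 + 18*(-5 - 1*1)/5 + (3/5)*(-5 - 1*1)*5) = -32*(-51/5 - 12 + 18*(-5 - 1)/5 + (3/5)*(-5 - 1)*5) = -32*(-51/5 - 12 + (18/5)*(-6) + (3/5)*(-6)*5) = -32*(-51/5 - 12 - 108/5 - 18) = -32*(-309/5) = 9888/5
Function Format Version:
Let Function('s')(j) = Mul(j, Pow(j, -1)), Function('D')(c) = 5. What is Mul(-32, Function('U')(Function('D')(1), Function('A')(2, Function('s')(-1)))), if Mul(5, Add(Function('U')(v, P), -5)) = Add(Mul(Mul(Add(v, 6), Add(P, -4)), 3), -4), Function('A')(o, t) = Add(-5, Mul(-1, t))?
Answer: Rational(9888, 5) ≈ 1977.6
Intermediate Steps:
Function('s')(j) = 1
Function('U')(v, P) = Add(Rational(21, 5), Mul(Rational(3, 5), Add(-4, P), Add(6, v))) (Function('U')(v, P) = Add(5, Mul(Rational(1, 5), Add(Mul(Mul(Add(v, 6), Add(P, -4)), 3), -4))) = Add(5, Mul(Rational(1, 5), Add(Mul(Mul(Add(6, v), Add(-4, P)), 3), -4))) = Add(5, Mul(Rational(1, 5), Add(Mul(Mul(Add(-4, P), Add(6, v)), 3), -4))) = Add(5, Mul(Rational(1, 5), Add(Mul(3, Add(-4, P), Add(6, v)), -4))) = Add(5, Mul(Rational(1, 5), Add(-4, Mul(3, Add(-4, P), Add(6, v))))) = Add(5, Add(Rational(-4, 5), Mul(Rational(3, 5), Add(-4, P), Add(6, v)))) = Add(Rational(21, 5), Mul(Rational(3, 5), Add(-4, P), Add(6, v))))
Mul(-32, Function('U')(Function('D')(1), Function('A')(2, Function('s')(-1)))) = Mul(-32, Add(Rational(-51, 5), Mul(Rational(-12, 5), 5), Mul(Rational(18, 5), Add(-5, Mul(-1, 1))), Mul(Rational(3, 5), Add(-5, Mul(-1, 1)), 5))) = Mul(-32, Add(Rational(-51, 5), -12, Mul(Rational(18, 5), Add(-5, -1)), Mul(Rational(3, 5), Add(-5, -1), 5))) = Mul(-32, Add(Rational(-51, 5), -12, Mul(Rational(18, 5), -6), Mul(Rational(3, 5), -6, 5))) = Mul(-32, Add(Rational(-51, 5), -12, Rational(-108, 5), -18)) = Mul(-32, Rational(-309, 5)) = Rational(9888, 5)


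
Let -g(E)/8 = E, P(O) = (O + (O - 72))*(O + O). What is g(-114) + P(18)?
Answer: -384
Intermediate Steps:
P(O) = 2*O*(-72 + 2*O) (P(O) = (O + (-72 + O))*(2*O) = (-72 + 2*O)*(2*O) = 2*O*(-72 + 2*O))
g(E) = -8*E
g(-114) + P(18) = -8*(-114) + 4*18*(-36 + 18) = 912 + 4*18*(-18) = 912 - 1296 = -384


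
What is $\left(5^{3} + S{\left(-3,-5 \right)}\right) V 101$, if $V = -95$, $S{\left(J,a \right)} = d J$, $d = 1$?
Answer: $-1170590$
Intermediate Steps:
$S{\left(J,a \right)} = J$ ($S{\left(J,a \right)} = 1 J = J$)
$\left(5^{3} + S{\left(-3,-5 \right)}\right) V 101 = \left(5^{3} - 3\right) \left(-95\right) 101 = \left(125 - 3\right) \left(-95\right) 101 = 122 \left(-95\right) 101 = \left(-11590\right) 101 = -1170590$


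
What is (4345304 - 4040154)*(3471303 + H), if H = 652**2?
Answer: 1188988596050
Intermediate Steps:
H = 425104
(4345304 - 4040154)*(3471303 + H) = (4345304 - 4040154)*(3471303 + 425104) = 305150*3896407 = 1188988596050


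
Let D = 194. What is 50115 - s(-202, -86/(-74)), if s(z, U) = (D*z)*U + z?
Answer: 3546813/37 ≈ 95860.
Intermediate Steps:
s(z, U) = z + 194*U*z (s(z, U) = (194*z)*U + z = 194*U*z + z = z + 194*U*z)
50115 - s(-202, -86/(-74)) = 50115 - (-202)*(1 + 194*(-86/(-74))) = 50115 - (-202)*(1 + 194*(-86*(-1/74))) = 50115 - (-202)*(1 + 194*(43/37)) = 50115 - (-202)*(1 + 8342/37) = 50115 - (-202)*8379/37 = 50115 - 1*(-1692558/37) = 50115 + 1692558/37 = 3546813/37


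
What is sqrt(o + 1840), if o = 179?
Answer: sqrt(2019) ≈ 44.933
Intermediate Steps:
sqrt(o + 1840) = sqrt(179 + 1840) = sqrt(2019)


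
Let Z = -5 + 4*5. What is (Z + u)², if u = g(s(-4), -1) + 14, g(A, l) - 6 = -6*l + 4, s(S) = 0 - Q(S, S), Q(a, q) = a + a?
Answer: 2025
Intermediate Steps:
Q(a, q) = 2*a
s(S) = -2*S (s(S) = 0 - 2*S = -2*S)
g(A, l) = 10 - 6*l (g(A, l) = 6 + (-6*l + 4) = 6 + (4 - 6*l) = 10 - 6*l)
Z = 15 (Z = -5 + 20 = 15)
u = 30 (u = (10 - 6*(-1)) + 14 = (10 + 6) + 14 = 16 + 14 = 30)
(Z + u)² = (15 + 30)² = 45² = 2025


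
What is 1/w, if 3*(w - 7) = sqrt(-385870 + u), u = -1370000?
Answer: 21/585437 - I*sqrt(1755870)/585437 ≈ 3.5871e-5 - 0.0022634*I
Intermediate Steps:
w = 7 + I*sqrt(1755870)/3 (w = 7 + sqrt(-385870 - 1370000)/3 = 7 + sqrt(-1755870)/3 = 7 + (I*sqrt(1755870))/3 = 7 + I*sqrt(1755870)/3 ≈ 7.0 + 441.7*I)
1/w = 1/(7 + I*sqrt(1755870)/3)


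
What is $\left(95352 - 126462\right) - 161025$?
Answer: $-192135$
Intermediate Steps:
$\left(95352 - 126462\right) - 161025 = -31110 - 161025 = -192135$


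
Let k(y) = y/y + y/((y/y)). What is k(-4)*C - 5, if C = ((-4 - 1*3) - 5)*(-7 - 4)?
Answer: -401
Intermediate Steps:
C = 132 (C = ((-4 - 3) - 5)*(-11) = (-7 - 5)*(-11) = -12*(-11) = 132)
k(y) = 1 + y (k(y) = 1 + y/1 = 1 + y*1 = 1 + y)
k(-4)*C - 5 = (1 - 4)*132 - 5 = -3*132 - 5 = -396 - 5 = -401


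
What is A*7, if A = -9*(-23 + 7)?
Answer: 1008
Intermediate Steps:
A = 144 (A = -9*(-16) = 144)
A*7 = 144*7 = 1008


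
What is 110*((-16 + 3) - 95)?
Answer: -11880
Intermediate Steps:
110*((-16 + 3) - 95) = 110*(-13 - 95) = 110*(-108) = -11880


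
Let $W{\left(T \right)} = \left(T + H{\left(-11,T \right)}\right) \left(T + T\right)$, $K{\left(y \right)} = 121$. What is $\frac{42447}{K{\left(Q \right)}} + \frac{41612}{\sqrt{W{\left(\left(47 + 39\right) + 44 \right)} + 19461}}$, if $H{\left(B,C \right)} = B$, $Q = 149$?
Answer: $\frac{42447}{121} + \frac{41612 \sqrt{50401}}{50401} \approx 536.15$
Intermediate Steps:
$W{\left(T \right)} = 2 T \left(-11 + T\right)$ ($W{\left(T \right)} = \left(T - 11\right) \left(T + T\right) = \left(-11 + T\right) 2 T = 2 T \left(-11 + T\right)$)
$\frac{42447}{K{\left(Q \right)}} + \frac{41612}{\sqrt{W{\left(\left(47 + 39\right) + 44 \right)} + 19461}} = \frac{42447}{121} + \frac{41612}{\sqrt{2 \left(\left(47 + 39\right) + 44\right) \left(-11 + \left(\left(47 + 39\right) + 44\right)\right) + 19461}} = 42447 \cdot \frac{1}{121} + \frac{41612}{\sqrt{2 \left(86 + 44\right) \left(-11 + \left(86 + 44\right)\right) + 19461}} = \frac{42447}{121} + \frac{41612}{\sqrt{2 \cdot 130 \left(-11 + 130\right) + 19461}} = \frac{42447}{121} + \frac{41612}{\sqrt{2 \cdot 130 \cdot 119 + 19461}} = \frac{42447}{121} + \frac{41612}{\sqrt{30940 + 19461}} = \frac{42447}{121} + \frac{41612}{\sqrt{50401}} = \frac{42447}{121} + 41612 \frac{\sqrt{50401}}{50401} = \frac{42447}{121} + \frac{41612 \sqrt{50401}}{50401}$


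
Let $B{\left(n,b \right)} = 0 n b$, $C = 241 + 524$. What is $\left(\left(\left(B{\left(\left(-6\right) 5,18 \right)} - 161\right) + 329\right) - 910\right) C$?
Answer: $-567630$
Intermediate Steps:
$C = 765$
$B{\left(n,b \right)} = 0$ ($B{\left(n,b \right)} = 0 b = 0$)
$\left(\left(\left(B{\left(\left(-6\right) 5,18 \right)} - 161\right) + 329\right) - 910\right) C = \left(\left(\left(0 - 161\right) + 329\right) - 910\right) 765 = \left(\left(-161 + 329\right) - 910\right) 765 = \left(168 - 910\right) 765 = \left(-742\right) 765 = -567630$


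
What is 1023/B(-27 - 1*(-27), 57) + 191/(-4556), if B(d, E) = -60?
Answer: -194677/11390 ≈ -17.092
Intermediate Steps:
1023/B(-27 - 1*(-27), 57) + 191/(-4556) = 1023/(-60) + 191/(-4556) = 1023*(-1/60) + 191*(-1/4556) = -341/20 - 191/4556 = -194677/11390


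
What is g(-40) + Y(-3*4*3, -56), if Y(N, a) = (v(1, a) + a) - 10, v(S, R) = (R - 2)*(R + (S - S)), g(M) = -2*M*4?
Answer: 3502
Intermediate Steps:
g(M) = -8*M
v(S, R) = R*(-2 + R) (v(S, R) = (-2 + R)*(R + 0) = (-2 + R)*R = R*(-2 + R))
Y(N, a) = -10 + a + a*(-2 + a) (Y(N, a) = (a*(-2 + a) + a) - 10 = (a + a*(-2 + a)) - 10 = -10 + a + a*(-2 + a))
g(-40) + Y(-3*4*3, -56) = -8*(-40) + (-10 + (-56)² - 1*(-56)) = 320 + (-10 + 3136 + 56) = 320 + 3182 = 3502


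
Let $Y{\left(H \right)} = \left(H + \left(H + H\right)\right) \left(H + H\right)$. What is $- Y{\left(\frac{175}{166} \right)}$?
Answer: $- \frac{91875}{13778} \approx -6.6682$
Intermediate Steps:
$Y{\left(H \right)} = 6 H^{2}$ ($Y{\left(H \right)} = \left(H + 2 H\right) 2 H = 3 H 2 H = 6 H^{2}$)
$- Y{\left(\frac{175}{166} \right)} = - 6 \left(\frac{175}{166}\right)^{2} = - \frac{6 \cdot 30625}{27556} = \left(-1\right) \frac{91875}{13778} = - \frac{91875}{13778}$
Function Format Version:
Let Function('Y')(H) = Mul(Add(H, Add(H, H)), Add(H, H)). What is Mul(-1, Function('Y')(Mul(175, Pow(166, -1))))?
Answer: Rational(-91875, 13778) ≈ -6.6682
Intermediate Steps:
Function('Y')(H) = Mul(6, Pow(H, 2)) (Function('Y')(H) = Mul(Add(H, Mul(2, H)), Mul(2, H)) = Mul(Mul(3, H), Mul(2, H)) = Mul(6, Pow(H, 2)))
Mul(-1, Function('Y')(Mul(175, Pow(166, -1)))) = Mul(-1, Mul(6, Pow(Mul(175, Pow(166, -1)), 2))) = Mul(-1, Mul(6, Pow(Mul(175, Rational(1, 166)), 2))) = Mul(-1, Mul(6, Pow(Rational(175, 166), 2))) = Mul(-1, Mul(6, Rational(30625, 27556))) = Mul(-1, Rational(91875, 13778)) = Rational(-91875, 13778)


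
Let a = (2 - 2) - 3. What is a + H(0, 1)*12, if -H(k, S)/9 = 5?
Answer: -543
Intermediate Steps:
H(k, S) = -45 (H(k, S) = -9*5 = -45)
a = -3 (a = 0 - 3 = -3)
a + H(0, 1)*12 = -3 - 45*12 = -3 - 540 = -543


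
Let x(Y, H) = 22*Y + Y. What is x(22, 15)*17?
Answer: 8602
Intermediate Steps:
x(Y, H) = 23*Y
x(22, 15)*17 = (23*22)*17 = 506*17 = 8602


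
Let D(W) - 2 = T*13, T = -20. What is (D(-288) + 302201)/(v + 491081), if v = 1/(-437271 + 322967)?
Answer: 34513292672/56132522623 ≈ 0.61485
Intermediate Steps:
v = -1/114304 (v = 1/(-114304) = -1/114304 ≈ -8.7486e-6)
D(W) = -258 (D(W) = 2 - 20*13 = 2 - 260 = -258)
(D(-288) + 302201)/(v + 491081) = (-258 + 302201)/(-1/114304 + 491081) = 301943/(56132522623/114304) = 301943*(114304/56132522623) = 34513292672/56132522623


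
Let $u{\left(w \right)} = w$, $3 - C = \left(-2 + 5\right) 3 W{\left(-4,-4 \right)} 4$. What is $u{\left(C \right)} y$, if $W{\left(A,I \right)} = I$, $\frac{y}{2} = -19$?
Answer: $-5586$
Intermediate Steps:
$y = -38$ ($y = 2 \left(-19\right) = -38$)
$C = 147$ ($C = 3 - \left(-2 + 5\right) 3 \left(-4\right) 4 = 3 - 3 \left(\left(-12\right) 4\right) = 3 - 3 \left(-48\right) = 3 - -144 = 3 + 144 = 147$)
$u{\left(C \right)} y = 147 \left(-38\right) = -5586$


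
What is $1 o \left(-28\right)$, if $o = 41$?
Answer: $-1148$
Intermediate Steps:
$1 o \left(-28\right) = 1 \cdot 41 \left(-28\right) = 41 \left(-28\right) = -1148$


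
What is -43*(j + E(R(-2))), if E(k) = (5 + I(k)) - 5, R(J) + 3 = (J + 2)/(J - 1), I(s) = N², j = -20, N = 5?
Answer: -215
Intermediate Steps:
I(s) = 25 (I(s) = 5² = 25)
R(J) = -3 + (2 + J)/(-1 + J) (R(J) = -3 + (J + 2)/(J - 1) = -3 + (2 + J)/(-1 + J))
E(k) = 25 (E(k) = (5 + 25) - 5 = 30 - 5 = 25)
-43*(j + E(R(-2))) = -43*(-20 + 25) = -43*5 = -215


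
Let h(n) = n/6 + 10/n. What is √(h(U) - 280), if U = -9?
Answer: I*√10174/6 ≈ 16.811*I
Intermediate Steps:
h(n) = 10/n + n/6 (h(n) = n*(⅙) + 10/n = n/6 + 10/n = 10/n + n/6)
√(h(U) - 280) = √((10/(-9) + (⅙)*(-9)) - 280) = √((10*(-⅑) - 3/2) - 280) = √((-10/9 - 3/2) - 280) = √(-47/18 - 280) = √(-5087/18) = I*√10174/6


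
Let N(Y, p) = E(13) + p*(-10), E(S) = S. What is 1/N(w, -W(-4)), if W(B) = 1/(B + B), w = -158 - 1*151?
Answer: 4/47 ≈ 0.085106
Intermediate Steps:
w = -309 (w = -158 - 151 = -309)
W(B) = 1/(2*B)
N(Y, p) = 13 - 10*p (N(Y, p) = 13 + p*(-10) = 13 - 10*p)
1/N(w, -W(-4)) = 1/(13 - (-10)*(½)/(-4)) = 1/(13 - (-10)*(½)*(-¼)) = 1/(13 - (-10)*(-1)/8) = 1/(13 - 10*⅛) = 1/(13 - 5/4) = 1/(47/4) = 4/47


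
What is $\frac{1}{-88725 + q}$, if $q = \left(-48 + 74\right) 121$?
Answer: $- \frac{1}{85579} \approx -1.1685 \cdot 10^{-5}$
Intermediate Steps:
$q = 3146$ ($q = 26 \cdot 121 = 3146$)
$\frac{1}{-88725 + q} = \frac{1}{-88725 + 3146} = \frac{1}{-85579} = - \frac{1}{85579}$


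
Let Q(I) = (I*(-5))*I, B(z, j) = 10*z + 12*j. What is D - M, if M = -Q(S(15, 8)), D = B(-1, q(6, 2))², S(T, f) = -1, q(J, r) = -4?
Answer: 3359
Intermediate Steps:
Q(I) = -5*I² (Q(I) = (-5*I)*I = -5*I²)
D = 3364 (D = (10*(-1) + 12*(-4))² = (-10 - 48)² = (-58)² = 3364)
M = 5 (M = -(-5)*(-1)² = -(-5) = -1*(-5) = 5)
D - M = 3364 - 1*5 = 3364 - 5 = 3359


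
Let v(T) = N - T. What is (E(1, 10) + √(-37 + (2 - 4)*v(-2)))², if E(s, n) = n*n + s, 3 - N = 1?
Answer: 10156 + 606*I*√5 ≈ 10156.0 + 1355.1*I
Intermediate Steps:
N = 2 (N = 3 - 1*1 = 3 - 1 = 2)
v(T) = 2 - T
E(s, n) = s + n² (E(s, n) = n² + s = s + n²)
(E(1, 10) + √(-37 + (2 - 4)*v(-2)))² = ((1 + 10²) + √(-37 + (2 - 4)*(2 - 1*(-2))))² = ((1 + 100) + √(-37 - 2*(2 + 2)))² = (101 + √(-37 - 2*4))² = (101 + √(-37 - 8))² = (101 + √(-45))² = (101 + 3*I*√5)²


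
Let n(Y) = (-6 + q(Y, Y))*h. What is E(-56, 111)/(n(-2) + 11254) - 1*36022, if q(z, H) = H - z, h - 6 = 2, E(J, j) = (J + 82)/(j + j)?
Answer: -3446657003/95682 ≈ -36022.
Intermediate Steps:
E(J, j) = (82 + J)/(2*j) (E(J, j) = (82 + J)/((2*j)) = (82 + J)*(1/(2*j)) = (82 + J)/(2*j))
h = 8 (h = 6 + 2 = 8)
n(Y) = -48 (n(Y) = (-6 + (Y - Y))*8 = (-6 + 0)*8 = -6*8 = -48)
E(-56, 111)/(n(-2) + 11254) - 1*36022 = ((1/2)*(82 - 56)/111)/(-48 + 11254) - 1*36022 = ((1/2)*(1/111)*26)/11206 - 36022 = (13/111)*(1/11206) - 36022 = 1/95682 - 36022 = -3446657003/95682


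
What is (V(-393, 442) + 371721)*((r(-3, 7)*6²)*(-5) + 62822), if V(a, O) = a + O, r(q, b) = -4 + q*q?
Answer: 23020741940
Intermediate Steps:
r(q, b) = -4 + q²
V(a, O) = O + a
(V(-393, 442) + 371721)*((r(-3, 7)*6²)*(-5) + 62822) = ((442 - 393) + 371721)*(((-4 + (-3)²)*6²)*(-5) + 62822) = (49 + 371721)*(((-4 + 9)*36)*(-5) + 62822) = 371770*((5*36)*(-5) + 62822) = 371770*(180*(-5) + 62822) = 371770*(-900 + 62822) = 371770*61922 = 23020741940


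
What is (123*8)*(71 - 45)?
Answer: 25584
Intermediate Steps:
(123*8)*(71 - 45) = 984*26 = 25584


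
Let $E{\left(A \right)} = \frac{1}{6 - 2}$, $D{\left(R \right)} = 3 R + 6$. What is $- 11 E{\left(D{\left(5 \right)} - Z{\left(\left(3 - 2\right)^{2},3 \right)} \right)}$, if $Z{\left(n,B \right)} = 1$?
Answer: $- \frac{11}{4} \approx -2.75$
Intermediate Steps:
$D{\left(R \right)} = 6 + 3 R$
$E{\left(A \right)} = \frac{1}{4}$
$- 11 E{\left(D{\left(5 \right)} - Z{\left(\left(3 - 2\right)^{2},3 \right)} \right)} = \left(-11\right) \frac{1}{4} = - \frac{11}{4}$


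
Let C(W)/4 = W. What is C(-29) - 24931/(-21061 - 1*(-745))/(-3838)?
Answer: -9044870659/77972808 ≈ -116.00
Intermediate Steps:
C(W) = 4*W
C(-29) - 24931/(-21061 - 1*(-745))/(-3838) = 4*(-29) - 24931/(-21061 - 1*(-745))/(-3838) = -116 - 24931/(-21061 + 745)*(-1)/3838 = -116 - 24931/(-20316)*(-1)/3838 = -116 - 24931*(-1/20316)*(-1)/3838 = -116 - (-24931)*(-1)/(20316*3838) = -116 - 1*24931/77972808 = -116 - 24931/77972808 = -9044870659/77972808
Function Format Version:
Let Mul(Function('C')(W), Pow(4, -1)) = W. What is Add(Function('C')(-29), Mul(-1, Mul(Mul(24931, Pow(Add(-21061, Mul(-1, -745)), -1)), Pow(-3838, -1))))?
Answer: Rational(-9044870659, 77972808) ≈ -116.00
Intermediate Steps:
Function('C')(W) = Mul(4, W)
Add(Function('C')(-29), Mul(-1, Mul(Mul(24931, Pow(Add(-21061, Mul(-1, -745)), -1)), Pow(-3838, -1)))) = Add(Mul(4, -29), Mul(-1, Mul(Mul(24931, Pow(Add(-21061, Mul(-1, -745)), -1)), Pow(-3838, -1)))) = Add(-116, Mul(-1, Mul(Mul(24931, Pow(Add(-21061, 745), -1)), Rational(-1, 3838)))) = Add(-116, Mul(-1, Mul(Mul(24931, Pow(-20316, -1)), Rational(-1, 3838)))) = Add(-116, Mul(-1, Mul(Mul(24931, Rational(-1, 20316)), Rational(-1, 3838)))) = Add(-116, Mul(-1, Mul(Rational(-24931, 20316), Rational(-1, 3838)))) = Add(-116, Mul(-1, Rational(24931, 77972808))) = Add(-116, Rational(-24931, 77972808)) = Rational(-9044870659, 77972808)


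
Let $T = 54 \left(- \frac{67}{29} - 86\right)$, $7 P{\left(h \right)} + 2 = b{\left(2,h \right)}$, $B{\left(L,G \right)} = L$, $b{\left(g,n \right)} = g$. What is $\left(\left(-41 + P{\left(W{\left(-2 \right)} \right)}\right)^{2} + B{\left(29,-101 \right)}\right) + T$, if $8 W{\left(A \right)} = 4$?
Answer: $- \frac{88704}{29} \approx -3058.8$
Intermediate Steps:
$W{\left(A \right)} = \frac{1}{2}$ ($W{\left(A \right)} = \frac{1}{8} \cdot 4 = \frac{1}{2}$)
$P{\left(h \right)} = 0$ ($P{\left(h \right)} = - \frac{2}{7} + \frac{1}{7} \cdot 2 = - \frac{2}{7} + \frac{2}{7} = 0$)
$T = - \frac{138294}{29}$ ($T = 54 \left(\left(-67\right) \frac{1}{29} - 86\right) = 54 \left(- \frac{67}{29} - 86\right) = 54 \left(- \frac{2561}{29}\right) = - \frac{138294}{29} \approx -4768.8$)
$\left(\left(-41 + P{\left(W{\left(-2 \right)} \right)}\right)^{2} + B{\left(29,-101 \right)}\right) + T = \left(\left(-41 + 0\right)^{2} + 29\right) - \frac{138294}{29} = \left(\left(-41\right)^{2} + 29\right) - \frac{138294}{29} = \left(1681 + 29\right) - \frac{138294}{29} = 1710 - \frac{138294}{29} = - \frac{88704}{29}$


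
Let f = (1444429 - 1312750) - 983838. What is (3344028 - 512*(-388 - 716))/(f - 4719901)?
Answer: -977319/1393015 ≈ -0.70159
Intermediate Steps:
f = -852159 (f = 131679 - 983838 = -852159)
(3344028 - 512*(-388 - 716))/(f - 4719901) = (3344028 - 512*(-388 - 716))/(-852159 - 4719901) = (3344028 - 512*(-1104))/(-5572060) = (3344028 + 565248)*(-1/5572060) = 3909276*(-1/5572060) = -977319/1393015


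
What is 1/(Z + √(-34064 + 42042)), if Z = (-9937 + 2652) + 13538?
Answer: 6253/39092031 - √7978/39092031 ≈ 0.00015767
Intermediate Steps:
Z = 6253 (Z = -7285 + 13538 = 6253)
1/(Z + √(-34064 + 42042)) = 1/(6253 + √(-34064 + 42042)) = 1/(6253 + √7978)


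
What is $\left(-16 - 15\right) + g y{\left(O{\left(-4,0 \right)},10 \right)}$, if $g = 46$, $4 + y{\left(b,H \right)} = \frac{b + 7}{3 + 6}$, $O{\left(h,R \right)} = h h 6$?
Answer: $\frac{2803}{9} \approx 311.44$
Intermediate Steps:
$O{\left(h,R \right)} = 6 h^{2}$ ($O{\left(h,R \right)} = h^{2} \cdot 6 = 6 h^{2}$)
$y{\left(b,H \right)} = - \frac{29}{9} + \frac{b}{9}$ ($y{\left(b,H \right)} = -4 + \frac{b + 7}{3 + 6} = -4 + \frac{7 + b}{9} = -4 + \left(7 + b\right) \frac{1}{9} = -4 + \left(\frac{7}{9} + \frac{b}{9}\right) = - \frac{29}{9} + \frac{b}{9}$)
$\left(-16 - 15\right) + g y{\left(O{\left(-4,0 \right)},10 \right)} = \left(-16 - 15\right) + 46 \left(- \frac{29}{9} + \frac{6 \left(-4\right)^{2}}{9}\right) = \left(-16 - 15\right) + 46 \left(- \frac{29}{9} + \frac{6 \cdot 16}{9}\right) = -31 + 46 \left(- \frac{29}{9} + \frac{1}{9} \cdot 96\right) = -31 + 46 \left(- \frac{29}{9} + \frac{32}{3}\right) = -31 + 46 \cdot \frac{67}{9} = -31 + \frac{3082}{9} = \frac{2803}{9}$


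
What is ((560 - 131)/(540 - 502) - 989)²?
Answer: 1380345409/1444 ≈ 9.5592e+5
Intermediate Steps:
((560 - 131)/(540 - 502) - 989)² = (429/38 - 989)² = (-37153/38)² = 1380345409/1444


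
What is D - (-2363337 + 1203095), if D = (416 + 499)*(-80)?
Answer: 1087042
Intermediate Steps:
D = -73200 (D = 915*(-80) = -73200)
D - (-2363337 + 1203095) = -73200 - (-2363337 + 1203095) = -73200 - 1*(-1160242) = -73200 + 1160242 = 1087042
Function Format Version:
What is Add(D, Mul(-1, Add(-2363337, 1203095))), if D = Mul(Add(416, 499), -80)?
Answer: 1087042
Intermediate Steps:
D = -73200 (D = Mul(915, -80) = -73200)
Add(D, Mul(-1, Add(-2363337, 1203095))) = Add(-73200, Mul(-1, Add(-2363337, 1203095))) = Add(-73200, Mul(-1, -1160242)) = Add(-73200, 1160242) = 1087042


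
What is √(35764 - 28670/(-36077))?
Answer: √46549665988346/36077 ≈ 189.12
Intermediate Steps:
√(35764 - 28670/(-36077)) = √(35764 - 28670*(-1/36077)) = √(35764 + 28670/36077) = √(1290286498/36077) = √46549665988346/36077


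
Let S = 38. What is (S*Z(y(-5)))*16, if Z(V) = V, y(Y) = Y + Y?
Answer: -6080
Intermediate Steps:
y(Y) = 2*Y
(S*Z(y(-5)))*16 = (38*(2*(-5)))*16 = (38*(-10))*16 = -380*16 = -6080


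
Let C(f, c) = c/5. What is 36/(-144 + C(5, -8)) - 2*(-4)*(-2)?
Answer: -2957/182 ≈ -16.247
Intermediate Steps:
C(f, c) = c/5 (C(f, c) = c*(⅕) = c/5)
36/(-144 + C(5, -8)) - 2*(-4)*(-2) = 36/(-144 + (⅕)*(-8)) - 2*(-4)*(-2) = 36/(-144 - 8/5) + 8*(-2) = 36/(-728/5) - 16 = 36*(-5/728) - 16 = -45/182 - 16 = -2957/182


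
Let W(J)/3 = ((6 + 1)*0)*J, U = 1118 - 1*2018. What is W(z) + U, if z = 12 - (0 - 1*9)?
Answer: -900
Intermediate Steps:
U = -900 (U = 1118 - 2018 = -900)
z = 21 (z = 12 - (0 - 9) = 12 - 1*(-9) = 12 + 9 = 21)
W(J) = 0 (W(J) = 3*(((6 + 1)*0)*J) = 3*((7*0)*J) = 3*(0*J) = 3*0 = 0)
W(z) + U = 0 - 900 = -900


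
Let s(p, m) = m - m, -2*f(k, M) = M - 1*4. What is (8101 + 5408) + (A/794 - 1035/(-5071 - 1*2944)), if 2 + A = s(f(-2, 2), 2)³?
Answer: 8597086595/636391 ≈ 13509.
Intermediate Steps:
f(k, M) = 2 - M/2 (f(k, M) = -(M - 1*4)/2 = -(M - 4)/2 = -(-4 + M)/2 = 2 - M/2)
s(p, m) = 0
A = -2 (A = -2 + 0³ = -2 + 0 = -2)
(8101 + 5408) + (A/794 - 1035/(-5071 - 1*2944)) = (8101 + 5408) + (-2/794 - 1035/(-5071 - 1*2944)) = 13509 + (-2*1/794 - 1035/(-5071 - 2944)) = 13509 + (-1/397 - 1035/(-8015)) = 13509 + (-1/397 - 1035*(-1/8015)) = 13509 + (-1/397 + 207/1603) = 13509 + 80576/636391 = 8597086595/636391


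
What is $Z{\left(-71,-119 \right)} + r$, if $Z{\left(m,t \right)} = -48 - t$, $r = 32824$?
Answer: $32895$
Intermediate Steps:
$Z{\left(-71,-119 \right)} + r = \left(-48 - -119\right) + 32824 = \left(-48 + 119\right) + 32824 = 71 + 32824 = 32895$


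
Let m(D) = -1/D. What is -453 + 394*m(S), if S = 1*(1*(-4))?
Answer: -709/2 ≈ -354.50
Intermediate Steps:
S = -4 (S = 1*(-4) = -4)
-453 + 394*m(S) = -453 + 394*(-1/(-4)) = -453 + 394*(-1*(-1/4)) = -453 + 394*(1/4) = -453 + 197/2 = -709/2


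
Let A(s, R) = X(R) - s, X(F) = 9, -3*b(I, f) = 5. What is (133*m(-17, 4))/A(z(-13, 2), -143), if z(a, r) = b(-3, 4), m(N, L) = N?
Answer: -6783/32 ≈ -211.97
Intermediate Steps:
b(I, f) = -5/3 (b(I, f) = -⅓*5 = -5/3)
z(a, r) = -5/3
A(s, R) = 9 - s
(133*m(-17, 4))/A(z(-13, 2), -143) = (133*(-17))/(9 - 1*(-5/3)) = -2261/(9 + 5/3) = -2261/32/3 = -2261*3/32 = -6783/32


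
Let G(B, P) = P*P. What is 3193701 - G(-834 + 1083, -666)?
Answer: 2750145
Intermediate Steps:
G(B, P) = P²
3193701 - G(-834 + 1083, -666) = 3193701 - 1*(-666)² = 3193701 - 1*443556 = 3193701 - 443556 = 2750145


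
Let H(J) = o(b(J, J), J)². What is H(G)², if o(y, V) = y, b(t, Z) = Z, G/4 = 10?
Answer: 2560000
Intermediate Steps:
G = 40 (G = 4*10 = 40)
H(J) = J²
H(G)² = (40²)² = 1600² = 2560000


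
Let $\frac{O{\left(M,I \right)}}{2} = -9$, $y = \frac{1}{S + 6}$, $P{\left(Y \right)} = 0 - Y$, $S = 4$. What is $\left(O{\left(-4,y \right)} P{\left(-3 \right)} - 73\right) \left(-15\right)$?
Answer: $1905$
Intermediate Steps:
$P{\left(Y \right)} = - Y$
$y = \frac{1}{10}$ ($y = \frac{1}{4 + 6} = \frac{1}{10} \approx 0.1$)
$O{\left(M,I \right)} = -18$ ($O{\left(M,I \right)} = 2 \left(-9\right) = -18$)
$\left(O{\left(-4,y \right)} P{\left(-3 \right)} - 73\right) \left(-15\right) = \left(- 18 \left(\left(-1\right) \left(-3\right)\right) - 73\right) \left(-15\right) = \left(\left(-18\right) 3 - 73\right) \left(-15\right) = \left(-54 - 73\right) \left(-15\right) = \left(-127\right) \left(-15\right) = 1905$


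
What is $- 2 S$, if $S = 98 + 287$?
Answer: $-770$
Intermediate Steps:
$S = 385$
$- 2 S = \left(-2\right) 385 = -770$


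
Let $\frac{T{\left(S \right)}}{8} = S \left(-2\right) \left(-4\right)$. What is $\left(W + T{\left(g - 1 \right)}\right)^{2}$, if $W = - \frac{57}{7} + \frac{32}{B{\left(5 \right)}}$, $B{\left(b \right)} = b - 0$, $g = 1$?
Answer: $\frac{3721}{1225} \approx 3.0376$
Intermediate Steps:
$T{\left(S \right)} = 64 S$ ($T{\left(S \right)} = 8 S \left(-2\right) \left(-4\right) = 8 - 2 S \left(-4\right) = 8 \cdot 8 S = 64 S$)
$B{\left(b \right)} = b$ ($B{\left(b \right)} = b + 0 = b$)
$W = - \frac{61}{35}$ ($W = - \frac{57}{7} + \frac{32}{5} = - \frac{61}{35} \approx -1.7429$)
$\left(W + T{\left(g - 1 \right)}\right)^{2} = \left(- \frac{61}{35} + 64 \left(1 - 1\right)\right)^{2} = \left(- \frac{61}{35} + 64 \cdot 0\right)^{2} = \left(- \frac{61}{35} + 0\right)^{2} = \left(- \frac{61}{35}\right)^{2} = \frac{3721}{1225}$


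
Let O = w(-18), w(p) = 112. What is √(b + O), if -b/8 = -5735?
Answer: 2*√11498 ≈ 214.46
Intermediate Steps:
b = 45880 (b = -8*(-5735) = 45880)
O = 112
√(b + O) = √(45880 + 112) = √45992 = 2*√11498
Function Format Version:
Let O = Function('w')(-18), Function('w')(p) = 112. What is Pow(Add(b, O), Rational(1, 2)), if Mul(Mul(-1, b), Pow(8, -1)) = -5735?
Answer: Mul(2, Pow(11498, Rational(1, 2))) ≈ 214.46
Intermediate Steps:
b = 45880 (b = Mul(-8, -5735) = 45880)
O = 112
Pow(Add(b, O), Rational(1, 2)) = Pow(Add(45880, 112), Rational(1, 2)) = Pow(45992, Rational(1, 2)) = Mul(2, Pow(11498, Rational(1, 2)))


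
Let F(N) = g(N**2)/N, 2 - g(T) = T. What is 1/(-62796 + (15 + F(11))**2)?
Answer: -121/7596200 ≈ -1.5929e-5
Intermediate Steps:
g(T) = 2 - T
F(N) = (2 - N**2)/N
1/(-62796 + (15 + F(11))**2) = 1/(-62796 + (15 + (-1*11 + 2/11))**2) = 1/(-62796 + (15 + (-11 + 2*(1/11)))**2) = 1/(-62796 + (15 + (-11 + 2/11))**2) = 1/(-62796 + (15 - 119/11)**2) = 1/(-62796 + (46/11)**2) = 1/(-62796 + 2116/121) = 1/(-7596200/121) = -121/7596200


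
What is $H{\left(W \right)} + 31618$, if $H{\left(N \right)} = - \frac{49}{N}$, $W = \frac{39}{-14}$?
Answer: $\frac{1233788}{39} \approx 31636.0$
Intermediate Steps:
$W = - \frac{39}{14}$ ($W = 39 \left(- \frac{1}{14}\right) = - \frac{39}{14} \approx -2.7857$)
$H{\left(W \right)} + 31618 = - \frac{49}{- \frac{39}{14}} + 31618 = \left(-49\right) \left(- \frac{14}{39}\right) + 31618 = \frac{686}{39} + 31618 = \frac{1233788}{39}$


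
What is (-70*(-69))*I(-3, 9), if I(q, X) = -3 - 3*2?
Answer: -43470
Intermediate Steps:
I(q, X) = -9 (I(q, X) = -3 - 6 = -9)
(-70*(-69))*I(-3, 9) = -70*(-69)*(-9) = 4830*(-9) = -43470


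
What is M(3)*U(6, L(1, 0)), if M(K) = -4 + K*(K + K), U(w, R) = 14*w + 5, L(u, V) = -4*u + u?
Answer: 1246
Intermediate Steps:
L(u, V) = -3*u
U(w, R) = 5 + 14*w
M(K) = -4 + 2*K**2 (M(K) = -4 + K*(2*K) = -4 + 2*K**2)
M(3)*U(6, L(1, 0)) = (-4 + 2*3**2)*(5 + 14*6) = (-4 + 2*9)*(5 + 84) = (-4 + 18)*89 = 14*89 = 1246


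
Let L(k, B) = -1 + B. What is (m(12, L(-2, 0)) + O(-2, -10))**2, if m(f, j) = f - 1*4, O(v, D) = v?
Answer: 36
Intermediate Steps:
m(f, j) = -4 + f (m(f, j) = f - 4 = -4 + f)
(m(12, L(-2, 0)) + O(-2, -10))**2 = ((-4 + 12) - 2)**2 = (8 - 2)**2 = 6**2 = 36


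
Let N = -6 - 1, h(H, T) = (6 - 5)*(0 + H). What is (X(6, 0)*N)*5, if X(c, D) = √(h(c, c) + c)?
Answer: -70*√3 ≈ -121.24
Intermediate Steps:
h(H, T) = H (h(H, T) = 1*H = H)
X(c, D) = √2*√c (X(c, D) = √(c + c) = √(2*c) = √2*√c)
N = -7
(X(6, 0)*N)*5 = ((√2*√6)*(-7))*5 = ((2*√3)*(-7))*5 = -14*√3*5 = -70*√3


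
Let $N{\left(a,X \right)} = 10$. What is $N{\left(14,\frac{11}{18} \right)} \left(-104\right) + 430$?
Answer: $-610$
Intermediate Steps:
$N{\left(14,\frac{11}{18} \right)} \left(-104\right) + 430 = 10 \left(-104\right) + 430 = -1040 + 430 = -610$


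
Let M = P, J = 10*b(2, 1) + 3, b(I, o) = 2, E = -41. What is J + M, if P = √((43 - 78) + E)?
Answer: 23 + 2*I*√19 ≈ 23.0 + 8.7178*I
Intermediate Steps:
P = 2*I*√19 (P = √((43 - 78) - 41) = √(-35 - 41) = √(-76) = 2*I*√19 ≈ 8.7178*I)
J = 23 (J = 10*2 + 3 = 20 + 3 = 23)
M = 2*I*√19 ≈ 8.7178*I
J + M = 23 + 2*I*√19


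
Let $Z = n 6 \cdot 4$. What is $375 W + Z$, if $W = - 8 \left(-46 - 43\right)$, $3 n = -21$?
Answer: $266832$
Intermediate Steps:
$n = -7$ ($n = \frac{1}{3} \left(-21\right) = -7$)
$Z = -168$ ($Z = - 7 \cdot 6 \cdot 4 = \left(-7\right) 24 = -168$)
$W = 712$ ($W = \left(-8\right) \left(-89\right) = 712$)
$375 W + Z = 375 \cdot 712 - 168 = 267000 - 168 = 266832$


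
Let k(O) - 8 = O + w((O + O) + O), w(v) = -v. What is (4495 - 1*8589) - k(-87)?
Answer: -4276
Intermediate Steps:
k(O) = 8 - 2*O (k(O) = 8 + (O - ((O + O) + O)) = 8 + (O - (2*O + O)) = 8 + (O - 3*O) = 8 - 2*O)
(4495 - 1*8589) - k(-87) = (4495 - 1*8589) - (8 - 2*(-87)) = (4495 - 8589) - (8 + 174) = -4094 - 1*182 = -4094 - 182 = -4276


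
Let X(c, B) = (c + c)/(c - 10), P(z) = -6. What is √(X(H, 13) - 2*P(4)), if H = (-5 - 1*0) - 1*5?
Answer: √13 ≈ 3.6056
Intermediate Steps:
H = -10 (H = (-5 + 0) - 5 = -5 - 5 = -10)
X(c, B) = 2*c/(-10 + c) (X(c, B) = (2*c)/(-10 + c) = 2*c/(-10 + c))
√(X(H, 13) - 2*P(4)) = √(2*(-10)/(-10 - 10) - 2*(-6)) = √(2*(-10)/(-20) - 1*(-12)) = √(2*(-10)*(-1/20) + 12) = √(1 + 12) = √13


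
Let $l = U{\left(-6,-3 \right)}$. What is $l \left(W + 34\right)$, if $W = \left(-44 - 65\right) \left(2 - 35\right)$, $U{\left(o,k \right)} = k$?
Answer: $-10893$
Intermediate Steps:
$l = -3$
$W = 3597$ ($W = \left(-109\right) \left(-33\right) = 3597$)
$l \left(W + 34\right) = - 3 \left(3597 + 34\right) = \left(-3\right) 3631 = -10893$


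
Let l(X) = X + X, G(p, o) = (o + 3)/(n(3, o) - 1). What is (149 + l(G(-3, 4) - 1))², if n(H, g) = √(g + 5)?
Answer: 23716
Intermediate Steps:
n(H, g) = √(5 + g)
G(p, o) = (3 + o)/(-1 + √(5 + o)) (G(p, o) = (o + 3)/(√(5 + o) - 1) = (3 + o)/(-1 + √(5 + o)))
l(X) = 2*X
(149 + l(G(-3, 4) - 1))² = (149 + 2*((3 + 4)/(-1 + √(5 + 4)) - 1))² = (149 + 2*(7/(-1 + √9) - 1))² = (149 + 2*(7/(-1 + 3) - 1))² = (149 + 2*(7/2 - 1))² = (149 + 2*(5/2))² = (149 + 5)² = 154² = 23716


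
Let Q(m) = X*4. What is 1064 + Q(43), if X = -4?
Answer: 1048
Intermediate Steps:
Q(m) = -16 (Q(m) = -4*4 = -16)
1064 + Q(43) = 1064 - 16 = 1048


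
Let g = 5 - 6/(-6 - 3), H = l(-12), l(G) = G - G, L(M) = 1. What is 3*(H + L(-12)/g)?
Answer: 9/17 ≈ 0.52941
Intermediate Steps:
l(G) = 0
H = 0
g = 17/3 (g = 5 - 6/(-9) = 5 - ⅑*(-6) = 5 + ⅔ = 17/3 ≈ 5.6667)
3*(H + L(-12)/g) = 3*(0 + 1/(17/3)) = 3*(0 + 1*(3/17)) = 3*(0 + 3/17) = 3*(3/17) = 9/17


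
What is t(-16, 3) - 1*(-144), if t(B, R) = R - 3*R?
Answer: 138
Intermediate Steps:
t(B, R) = -2*R
t(-16, 3) - 1*(-144) = -2*3 - 1*(-144) = -6 + 144 = 138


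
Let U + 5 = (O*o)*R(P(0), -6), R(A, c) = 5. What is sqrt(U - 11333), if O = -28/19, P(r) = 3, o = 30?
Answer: I*sqrt(4172818)/19 ≈ 107.51*I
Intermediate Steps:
O = -28/19 (O = -28*1/19 = -28/19 ≈ -1.4737)
U = -4295/19 (U = -5 - 28/19*30*5 = -5 - 840/19*5 = -5 - 4200/19 = -4295/19 ≈ -226.05)
sqrt(U - 11333) = sqrt(-4295/19 - 11333) = sqrt(-219622/19) = I*sqrt(4172818)/19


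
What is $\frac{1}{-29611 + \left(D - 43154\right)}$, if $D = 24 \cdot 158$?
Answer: $- \frac{1}{68973} \approx -1.4498 \cdot 10^{-5}$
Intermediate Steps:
$D = 3792$
$\frac{1}{-29611 + \left(D - 43154\right)} = \frac{1}{-29611 + \left(3792 - 43154\right)} = \frac{1}{-29611 - 39362} = \frac{1}{-68973} = - \frac{1}{68973}$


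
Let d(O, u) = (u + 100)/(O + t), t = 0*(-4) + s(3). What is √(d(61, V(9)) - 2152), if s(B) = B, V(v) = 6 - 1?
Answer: I*√137623/8 ≈ 46.372*I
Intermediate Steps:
V(v) = 5
t = 3 (t = 0*(-4) + 3 = 0 + 3 = 3)
d(O, u) = (100 + u)/(3 + O) (d(O, u) = (u + 100)/(O + 3) = (100 + u)/(3 + O))
√(d(61, V(9)) - 2152) = √((100 + 5)/(3 + 61) - 2152) = √(105/64 - 2152) = √(-137623/64) = I*√137623/8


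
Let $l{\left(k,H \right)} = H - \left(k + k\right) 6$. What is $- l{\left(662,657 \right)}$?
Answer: $7287$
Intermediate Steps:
$l{\left(k,H \right)} = H - 12 k$ ($l{\left(k,H \right)} = H - 2 k 6 = H - 12 k$)
$- l{\left(662,657 \right)} = - (657 - 7944) = \left(-1\right) \left(-7287\right) = 7287$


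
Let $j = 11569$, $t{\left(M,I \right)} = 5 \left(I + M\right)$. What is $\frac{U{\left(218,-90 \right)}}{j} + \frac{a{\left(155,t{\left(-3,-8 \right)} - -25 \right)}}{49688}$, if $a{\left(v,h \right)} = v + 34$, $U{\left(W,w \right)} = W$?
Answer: $\frac{13018525}{574840472} \approx 0.022647$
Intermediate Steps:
$t{\left(M,I \right)} = 5 I + 5 M$
$a{\left(v,h \right)} = 34 + v$
$\frac{U{\left(218,-90 \right)}}{j} + \frac{a{\left(155,t{\left(-3,-8 \right)} - -25 \right)}}{49688} = \frac{218}{11569} + \frac{34 + 155}{49688} = 218 \cdot \frac{1}{11569} + 189 \cdot \frac{1}{49688} = \frac{218}{11569} + \frac{189}{49688} = \frac{13018525}{574840472}$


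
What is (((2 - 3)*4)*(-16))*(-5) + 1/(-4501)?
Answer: -1440321/4501 ≈ -320.00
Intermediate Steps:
(((2 - 3)*4)*(-16))*(-5) + 1/(-4501) = (-1*4*(-16))*(-5) - 1/4501 = -4*(-16)*(-5) - 1/4501 = 64*(-5) - 1/4501 = -320 - 1/4501 = -1440321/4501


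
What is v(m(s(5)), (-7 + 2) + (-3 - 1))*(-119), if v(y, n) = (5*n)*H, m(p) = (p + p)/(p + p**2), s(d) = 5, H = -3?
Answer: -16065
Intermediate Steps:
m(p) = 2*p/(p + p**2) (m(p) = (2*p)/(p + p**2) = 2*p/(p + p**2))
v(y, n) = -15*n (v(y, n) = (5*n)*(-3) = -15*n)
v(m(s(5)), (-7 + 2) + (-3 - 1))*(-119) = -15*((-7 + 2) + (-3 - 1))*(-119) = -15*(-5 - 4)*(-119) = -15*(-9)*(-119) = 135*(-119) = -16065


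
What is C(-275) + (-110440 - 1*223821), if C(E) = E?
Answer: -334536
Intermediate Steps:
C(-275) + (-110440 - 1*223821) = -275 + (-110440 - 1*223821) = -275 + (-110440 - 223821) = -275 - 334261 = -334536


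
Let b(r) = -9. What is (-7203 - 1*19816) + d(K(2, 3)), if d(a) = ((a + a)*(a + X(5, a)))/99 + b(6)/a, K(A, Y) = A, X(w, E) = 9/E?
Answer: -5350601/198 ≈ -27023.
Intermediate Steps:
d(a) = -9/a + 2*a*(a + 9/a)/99 (d(a) = ((a + a)*(a + 9/a))/99 - 9/a = ((2*a)*(a + 9/a))*(1/99) - 9/a = (2*a*(a + 9/a))*(1/99) - 9/a = 2*a*(a + 9/a)/99 - 9/a = -9/a + 2*a*(a + 9/a)/99)
(-7203 - 1*19816) + d(K(2, 3)) = (-7203 - 1*19816) + (1/99)*(-891 + 2*2*(9 + 2**2))/2 = (-7203 - 19816) + (1/99)*(1/2)*(-891 + 2*2*(9 + 4)) = -27019 + (1/99)*(1/2)*(-891 + 2*2*13) = -27019 + (1/99)*(1/2)*(-891 + 52) = -27019 + (1/99)*(1/2)*(-839) = -27019 - 839/198 = -5350601/198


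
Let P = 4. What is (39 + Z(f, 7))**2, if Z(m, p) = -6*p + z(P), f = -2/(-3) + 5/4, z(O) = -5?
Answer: 64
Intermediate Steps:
f = 23/12 (f = -2*(-1/3) + 5*(1/4) = 2/3 + 5/4 = 23/12 ≈ 1.9167)
Z(m, p) = -5 - 6*p (Z(m, p) = -6*p - 5 = -5 - 6*p)
(39 + Z(f, 7))**2 = (39 + (-5 - 6*7))**2 = (39 + (-5 - 42))**2 = (39 - 47)**2 = (-8)**2 = 64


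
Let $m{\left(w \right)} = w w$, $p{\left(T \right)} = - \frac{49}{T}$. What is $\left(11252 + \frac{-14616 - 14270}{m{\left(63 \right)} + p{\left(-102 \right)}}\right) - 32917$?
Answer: $- \frac{8774823227}{404887} \approx -21672.0$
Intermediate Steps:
$m{\left(w \right)} = w^{2}$
$\left(11252 + \frac{-14616 - 14270}{m{\left(63 \right)} + p{\left(-102 \right)}}\right) - 32917 = \left(11252 + \frac{-14616 - 14270}{63^{2} - \frac{49}{-102}}\right) - 32917 = \left(11252 - \frac{28886}{3969 - - \frac{49}{102}}\right) - 32917 = \left(11252 - \frac{28886}{3969 + \frac{49}{102}}\right) - 32917 = \left(11252 - \frac{28886}{\frac{404887}{102}}\right) - 32917 = \left(11252 - \frac{2946372}{404887}\right) - 32917 = \frac{4552842152}{404887} - 32917 = - \frac{8774823227}{404887}$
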